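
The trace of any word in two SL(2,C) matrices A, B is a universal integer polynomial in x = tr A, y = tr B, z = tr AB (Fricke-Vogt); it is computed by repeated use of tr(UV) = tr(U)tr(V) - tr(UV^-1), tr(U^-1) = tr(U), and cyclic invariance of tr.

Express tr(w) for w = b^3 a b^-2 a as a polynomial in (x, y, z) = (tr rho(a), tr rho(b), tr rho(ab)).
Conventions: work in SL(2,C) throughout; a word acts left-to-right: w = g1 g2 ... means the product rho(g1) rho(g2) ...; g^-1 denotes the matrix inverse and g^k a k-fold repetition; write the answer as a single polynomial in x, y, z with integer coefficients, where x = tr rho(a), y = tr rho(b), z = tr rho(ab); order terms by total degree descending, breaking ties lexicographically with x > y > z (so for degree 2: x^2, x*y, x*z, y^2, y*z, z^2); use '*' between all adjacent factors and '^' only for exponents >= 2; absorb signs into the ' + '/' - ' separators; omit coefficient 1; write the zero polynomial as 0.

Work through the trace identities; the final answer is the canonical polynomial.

tr(b a b) = tr(b) tr(a b) - tr(a) = y*z - x
tr(b^3 a) = tr(b) tr(b a b) - tr(b a) = y^2*z - x*y - z
tr(b^2) = tr(b) tr(b) - tr(1) = y^2 - 2
tr(b^3) = tr(b) tr(b^2) - tr(b) = y^3 - 3*y
and tr(a b^3 a) = tr(a) tr(b^3 a) - tr(b^3) = x*y^2*z - x^2*y - y^3 - x*z + 3*y
tr(a b a b) = tr(a b) tr(a b) - tr(1) = z^2 - 2
next, tr(a b a) = tr(a) tr(b a) - tr(b) = x*z - y
tr(a b a b^2) = tr(b) tr(a b a b) - tr(a b a) = y*z^2 - x*z - y
next, tr(a b^3 a b) = tr(b) tr(a b a b^2) - tr(a b a b) = y^2*z^2 - x*y*z - y^2 - z^2 + 2
tr(a b^3 a b^-1) = tr(a b^3 a) tr(b) - tr(a b^3 a b) = x*y^3*z - x^2*y^2 - y^4 - y^2*z^2 + 4*y^2 + z^2 - 2
and tr(b^3 a b^-2 a) = tr(a b^3 a b^-1) tr(b) - tr(a b^3 a) = x*y^4*z - x^2*y^3 - y^5 - y^3*z^2 - x*y^2*z + x^2*y + 5*y^3 + y*z^2 + x*z - 5*y

x*y^4*z - x^2*y^3 - y^5 - y^3*z^2 - x*y^2*z + x^2*y + 5*y^3 + y*z^2 + x*z - 5*y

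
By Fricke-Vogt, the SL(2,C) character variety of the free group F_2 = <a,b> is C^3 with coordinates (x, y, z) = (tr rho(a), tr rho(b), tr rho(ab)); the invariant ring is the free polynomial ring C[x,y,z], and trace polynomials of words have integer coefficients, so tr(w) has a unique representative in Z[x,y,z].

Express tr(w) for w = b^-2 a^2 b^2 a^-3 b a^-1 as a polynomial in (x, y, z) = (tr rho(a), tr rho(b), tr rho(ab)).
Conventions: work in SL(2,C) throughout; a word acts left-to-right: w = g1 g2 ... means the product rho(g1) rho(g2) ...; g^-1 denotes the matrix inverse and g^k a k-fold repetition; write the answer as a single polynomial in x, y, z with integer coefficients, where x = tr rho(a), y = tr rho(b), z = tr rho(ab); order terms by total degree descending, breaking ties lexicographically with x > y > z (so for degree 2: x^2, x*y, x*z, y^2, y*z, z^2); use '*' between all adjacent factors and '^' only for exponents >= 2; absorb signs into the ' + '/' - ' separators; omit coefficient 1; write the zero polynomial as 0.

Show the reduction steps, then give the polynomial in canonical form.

-x^5*y^4*z + x^6*y^3 + x^4*y^5 + 2*x^4*y^3*z^2 - x^5*y^2*z + x^3*y^4*z - x^3*y^2*z^3 - 6*x^4*y^3 - 2*x^2*y^5 - 3*x^2*y^3*z^2 + 4*x^3*y^2*z + x*y^4*z + x*y^2*z^3 + x^4*y + 9*x^2*y^3 + x^2*y*z^2 - 4*x*y^2*z - 3*x^2*y - x*z - y

tr(a b^2) = tr(b) tr(a b) - tr(a)   [square of b] = y*z - x
tr(b a b^2) = tr(b) tr(a b^2) - tr(a b)   [square of b] = y^2*z - x*y - z
so tr(a b a b) = tr(b a) tr(b a) - tr(1)   [split at a repeated b] = z^2 - 2
so tr(a b a) = tr(a) tr(b a) - tr(b)   [square of a] = x*z - y
tr(b a b^2 a) = tr(b) tr(a b a b) - tr(a b a)   [square of b] = y*z^2 - x*z - y
tr(a^-1 b a b^2) = tr(b a b^2) tr(a) - tr(b a b^2 a)   [inverse elimination on a] = x*y^2*z - x^2*y - y*z^2 + y
so tr(a b^2 a^-2 b) = tr(a^-1 b a b^2) tr(a) - tr(a^-1 b a b^2 a)   [inverse elimination on a] = x^2*y^2*z - x^3*y - x*y*z^2 - y^2*z + 2*x*y + z
reduce: tr(b^2) = tr(b) tr(b) - tr(1)   [square of b] = y^2 - 2
tr(b^3) = tr(b) tr(b^2) - tr(b)   [square of b] = y^3 - 3*y
so tr(a^2 b^3) = tr(a) tr(b^3 a) - tr(b^3)   [square of a] = x*y^2*z - x^2*y - y^3 - x*z + 3*y
reduce: tr(a^2 b^2) = tr(a) tr(b^2 a) - tr(b^2)   [square of a] = x*y*z - x^2 - y^2 + 2
reduce: tr(b^2 a^2 b^2) = tr(b) tr(a^2 b^3) - tr(a^2 b^2)   [square of b] = x*y^3*z - x^2*y^2 - y^4 - 2*x*y*z + x^2 + 4*y^2 - 2
so tr(a^2 b a b) = tr(a) tr(b a b a) - tr(b a b)   [square of a] = x*z^2 - y*z - x
tr(a^2 b a) = tr(a) tr(a b a) - tr(a b)   [square of a] = x^2*z - x*y - z
tr(a b^2 a^2 b) = tr(b) tr(a^2 b a b) - tr(a^2 b a)   [square of b] = x*y*z^2 - x^2*z - y^2*z + z
reduce: tr(a^2) = tr(a) tr(a) - tr(1)   [square of a] = x^2 - 2
tr(a^3) = tr(a) tr(a^2) - tr(a)   [square of a] = x^3 - 3*x
tr(a b^2 a^2) = tr(b) tr(a^3 b) - tr(a^3)   [square of b] = x^2*y*z - x^3 - x*y^2 - y*z + 3*x
so tr(b^2 a^2 b^2 a) = tr(b) tr(a b^2 a^2 b) - tr(a b^2 a^2)   [square of b] = x*y^2*z^2 - 2*x^2*y*z - y^3*z + x^3 + x*y^2 + 2*y*z - 3*x
so tr(b a^2 b^2 a^-1 b) = tr(b^2 a^2 b^2) tr(a) - tr(b^2 a^2 b^2 a)   [inverse elimination on a] = x^2*y^3*z - x^3*y^2 - x*y^4 - x*y^2*z^2 + y^3*z + 3*x*y^2 - 2*y*z + x
tr(b^3 a b a) = tr(b) tr(b a b a b) - tr(b a b a)   [square of b] = y^2*z^2 - x*y*z - y^2 - z^2 + 2
tr(b^3 a b) = tr(b) tr(a b^3) - tr(a b^2)   [square of b] = y^3*z - x*y^2 - 2*y*z + x
tr(b a b a^2 b^2) = tr(a) tr(b^3 a b a) - tr(b^3 a b)   [square of a] = x*y^2*z^2 - x^2*y*z - y^3*z - x*z^2 + 2*y*z + x
reduce: tr(a b a b a b) = tr(a b) tr(a b a b) - tr(a^-1 b^-1)   [split at a repeated a] = z^3 - 3*z
so tr(b^2 a b a b a) = tr(b) tr(a b a b a b) - tr(a b a b a)   [square of b] = y*z^3 - x*z^2 - 2*y*z + x
tr(b a b a^2 b^2 a) = tr(a) tr(b^2 a b a b a) - tr(b^2 a b a b)   [square of a] = x*y*z^3 - x^2*z^2 - y^2*z^2 - x*y*z + x^2 + y^2 + z^2 - 2
reduce: tr(b a^2 b^2 a^-1 b a) = tr(b a b a^2 b^2) tr(a) - tr(b a b a^2 b^2 a)   [inverse elimination on a] = x^2*y^2*z^2 - x^3*y*z - x*y^3*z - x*y*z^3 + y^2*z^2 + 3*x*y*z - y^2 - z^2 + 2
tr(a^-1 b a^-1 b a^2 b^2) = tr(b a^2 b^2 a^-1 b) tr(a) - tr(b a^2 b^2 a^-1 b a)   [inverse elimination on a] = x^3*y^3*z - x^4*y^2 - x^2*y^4 - 2*x^2*y^2*z^2 + x^3*y*z + 2*x*y^3*z + x*y*z^3 + 3*x^2*y^2 - y^2*z^2 - 5*x*y*z + x^2 + y^2 + z^2 - 2
so tr(b a^-1 b a^2 b^2) = tr(b a^2 b^3) tr(a) - tr(b a^2 b^3 a)   [inverse elimination on a] = x^2*y^3*z - x^3*y^2 - x*y^4 - x*y^2*z^2 - x^2*y*z + y^3*z + x^3 + 4*x*y^2 + x*z^2 - 2*y*z - 3*x
so tr(a^2 b^2 a^-2 b a^-1 b) = tr(a^-1 b a^-1 b a^2 b^2) tr(a) - tr(a^-1 b a^-1 b a^2 b^2 a)   [inverse elimination on a] = x^4*y^3*z - x^5*y^2 - x^3*y^4 - 2*x^3*y^2*z^2 + x^4*y*z + x^2*y^3*z + x^2*y*z^3 + 4*x^3*y^2 + x*y^4 - 4*x^2*y*z - y^3*z - 3*x*y^2 + 2*y*z + x
tr(b^-1 a^2 b^2 a^-2 b a^-1) = tr(a^2 b^2 a^-2 b a^-1) tr(b) - tr(a^2 b^2 a^-2 b a^-1 b)   [inverse elimination on b] = -x^4*y^3*z + x^5*y^2 + x^3*y^4 + 2*x^3*y^2*z^2 - x^4*y*z - x^2*y*z^3 - 5*x^3*y^2 - x*y^4 - x*y^2*z^2 + 4*x^2*y*z + 5*x*y^2 - y*z - x
tr(a^-2 b a^-1 b^-2 a^2 b^2) = tr(b^-1 a^2 b^2 a^-2 b a^-1) tr(b) - tr(b^-1 a^2 b^2 a^-2 b a^-1 b)   [inverse elimination on b] = -x^4*y^4*z + x^5*y^3 + x^3*y^5 + 2*x^3*y^3*z^2 - x^4*y^2*z - x^2*y^2*z^3 - 5*x^3*y^3 - x*y^5 - x*y^3*z^2 + 3*x^2*y^2*z + x^3*y + 5*x*y^3 + x*y*z^2 - 3*x*y - z
tr(a^2 b^2 a b) = tr(b) tr(a b a^2 b) - tr(a b a^2)   [square of b] = x*y*z^2 - x^2*z - y^2*z + z
reduce: tr(b^-1 a^2 b^2 a) = tr(a^2 b^2 a) tr(b) - tr(a^2 b^2 a b)   [inverse elimination on b] = x^2*y^2*z - x^3*y - x*y^3 - x*y*z^2 + x^2*z + 3*x*y - z
reduce: tr(b^-1 a^2 b^2 a^-1) = tr(b^-1 a^2 b^2) tr(a) - tr(b^-1 a^2 b^2 a)   [inverse elimination on a] = -x^2*y^2*z + x^3*y + x*y^3 + x*y*z^2 - 4*x*y + z
reduce: tr(a^2 b^3 a) = tr(a) tr(b^3 a^2) - tr(b^3 a)   [square of a] = x^2*y^2*z - x^3*y - x*y^3 - x^2*z - y^2*z + 4*x*y + z
tr(b a b^-1 a^2 b^2) = tr(a^2 b^3 a) tr(b) - tr(a^2 b^3 a b)   [inverse elimination on b] = x^2*y^3*z - x^3*y^2 - x*y^4 - x*y^2*z^2 + 4*x*y^2 + x*z^2 - y*z - x
tr(a^2 b^2 a b a) = tr(a) tr(b^2 a b a^2) - tr(b^2 a b a)   [square of a] = x^2*y*z^2 - x^3*z - x*y^2*z - y*z^2 + 2*x*z + y
reduce: tr(b a b^-1 a^2 b^2 a) = tr(a^2 b^2 a b a) tr(b) - tr(a^2 b^2 a b a b)   [inverse elimination on b] = x^2*y^2*z^2 - x^3*y*z - x*y^3*z - x*y*z^3 + x^2*z^2 + 3*x*y*z - x^2 - z^2 + 2
tr(a^2 b^2 a^-1 b a b^-1) = tr(b a b^-1 a^2 b^2) tr(a) - tr(b a b^-1 a^2 b^2 a)   [inverse elimination on a] = x^3*y^3*z - x^4*y^2 - x^2*y^4 - 2*x^2*y^2*z^2 + x^3*y*z + x*y^3*z + x*y*z^3 + 4*x^2*y^2 - 4*x*y*z + z^2 - 2
so tr(a^2 b^2 a^-1 b a) = tr(b a^3 b^2) tr(a) - tr(b a^3 b^2 a)   [inverse elimination on a] = x^3*y^2*z - x^4*y - x^2*y^3 - x^2*y*z^2 + 4*x^2*y + y*z^2 - x*z - y
tr(b^-2 a^2 b^2 a^-1 b a) = tr(a^2 b^2 a^-1 b a b^-1) tr(b) - tr(a^2 b^2 a^-1 b a)   [inverse elimination on b] = x^3*y^4*z - x^4*y^3 - x^2*y^5 - 2*x^2*y^3*z^2 + x*y^4*z + x*y^2*z^3 + x^4*y + 5*x^2*y^3 + x^2*y*z^2 - 4*x*y^2*z - 4*x^2*y + x*z - y
tr(a^-1 b a^-1 b^-2 a^2 b^2) = tr(b^-2 a^2 b^2 a^-1 b) tr(a) - tr(b^-2 a^2 b^2 a^-1 b a)   [inverse elimination on a] = -x^3*y^4*z + x^4*y^3 + x^2*y^5 + 2*x^2*y^3*z^2 - x^3*y^2*z - x*y^4*z - x*y^2*z^3 - 4*x^2*y^3 + 4*x*y^2*z + y
tr(b^-2 a^2 b^2 a^-3 b a^-1) = tr(a^-2 b a^-1 b^-2 a^2 b^2) tr(a) - tr(a^-2 b a^-1 b^-2 a^2 b^2 a)   [inverse elimination on a] = -x^5*y^4*z + x^6*y^3 + x^4*y^5 + 2*x^4*y^3*z^2 - x^5*y^2*z + x^3*y^4*z - x^3*y^2*z^3 - 6*x^4*y^3 - 2*x^2*y^5 - 3*x^2*y^3*z^2 + 4*x^3*y^2*z + x*y^4*z + x*y^2*z^3 + x^4*y + 9*x^2*y^3 + x^2*y*z^2 - 4*x*y^2*z - 3*x^2*y - x*z - y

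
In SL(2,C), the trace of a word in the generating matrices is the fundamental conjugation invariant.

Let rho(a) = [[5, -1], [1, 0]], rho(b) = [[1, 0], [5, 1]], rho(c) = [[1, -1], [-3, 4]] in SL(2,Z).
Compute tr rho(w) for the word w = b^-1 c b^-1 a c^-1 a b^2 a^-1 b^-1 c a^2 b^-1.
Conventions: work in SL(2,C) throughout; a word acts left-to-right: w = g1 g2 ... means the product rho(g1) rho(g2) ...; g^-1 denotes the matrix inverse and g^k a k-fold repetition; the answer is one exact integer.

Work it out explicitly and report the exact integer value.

558153

rho(b^-1) = [[1, 0], [-5, 1]]
... * rho(c) = [[1, -1], [-3, 4]]  ->  [[1, -1], [-8, 9]]
... * rho(b^-1) = [[1, 0], [-5, 1]]  ->  [[6, -1], [-53, 9]]
... * rho(a) = [[5, -1], [1, 0]]  ->  [[29, -6], [-256, 53]]
... * rho(c^-1) = [[4, 1], [3, 1]]  ->  [[98, 23], [-865, -203]]
... * rho(a) = [[5, -1], [1, 0]]  ->  [[513, -98], [-4528, 865]]
... * rho(b) = [[1, 0], [5, 1]]  ->  [[23, -98], [-203, 865]]
... * rho(b) = [[1, 0], [5, 1]]  ->  [[-467, -98], [4122, 865]]
... * rho(a^-1) = [[0, 1], [-1, 5]]  ->  [[98, -957], [-865, 8447]]
... * rho(b^-1) = [[1, 0], [-5, 1]]  ->  [[4883, -957], [-43100, 8447]]
... * rho(c) = [[1, -1], [-3, 4]]  ->  [[7754, -8711], [-68441, 76888]]
... * rho(a) = [[5, -1], [1, 0]]  ->  [[30059, -7754], [-265317, 68441]]
... * rho(a) = [[5, -1], [1, 0]]  ->  [[142541, -30059], [-1258144, 265317]]
... * rho(b^-1) = [[1, 0], [-5, 1]]  ->  [[292836, -30059], [-2584729, 265317]]
tr = 292836 + 265317 = 558153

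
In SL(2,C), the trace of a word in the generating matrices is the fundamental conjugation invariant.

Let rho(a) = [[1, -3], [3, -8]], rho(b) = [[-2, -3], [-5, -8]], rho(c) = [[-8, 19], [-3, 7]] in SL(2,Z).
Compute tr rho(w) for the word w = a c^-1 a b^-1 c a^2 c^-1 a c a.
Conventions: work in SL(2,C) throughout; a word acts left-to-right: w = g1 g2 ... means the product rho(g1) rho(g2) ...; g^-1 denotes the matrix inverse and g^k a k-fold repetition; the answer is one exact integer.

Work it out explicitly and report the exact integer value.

rho(a) = [[1, -3], [3, -8]]
... * rho(c^-1) = [[7, -19], [3, -8]]  ->  [[-2, 5], [-3, 7]]
... * rho(a) = [[1, -3], [3, -8]]  ->  [[13, -34], [18, -47]]
... * rho(b^-1) = [[-8, 3], [5, -2]]  ->  [[-274, 107], [-379, 148]]
... * rho(c) = [[-8, 19], [-3, 7]]  ->  [[1871, -4457], [2588, -6165]]
... * rho(a) = [[1, -3], [3, -8]]  ->  [[-11500, 30043], [-15907, 41556]]
... * rho(a) = [[1, -3], [3, -8]]  ->  [[78629, -205844], [108761, -284727]]
... * rho(c^-1) = [[7, -19], [3, -8]]  ->  [[-67129, 152801], [-92854, 211357]]
... * rho(a) = [[1, -3], [3, -8]]  ->  [[391274, -1021021], [541217, -1412294]]
... * rho(c) = [[-8, 19], [-3, 7]]  ->  [[-67129, 287059], [-92854, 397065]]
... * rho(a) = [[1, -3], [3, -8]]  ->  [[794048, -2095085], [1098341, -2897958]]
tr = 794048 + -2897958 = -2103910

-2103910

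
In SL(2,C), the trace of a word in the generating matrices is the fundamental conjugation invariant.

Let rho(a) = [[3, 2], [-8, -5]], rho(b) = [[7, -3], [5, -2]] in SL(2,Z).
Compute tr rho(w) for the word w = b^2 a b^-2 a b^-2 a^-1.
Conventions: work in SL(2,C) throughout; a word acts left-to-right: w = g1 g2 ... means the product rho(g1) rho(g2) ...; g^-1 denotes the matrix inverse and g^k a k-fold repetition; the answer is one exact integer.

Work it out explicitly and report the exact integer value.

rho(b) = [[7, -3], [5, -2]]
... * rho(b) = [[7, -3], [5, -2]]  ->  [[34, -15], [25, -11]]
... * rho(a) = [[3, 2], [-8, -5]]  ->  [[222, 143], [163, 105]]
... * rho(b^-1) = [[-2, 3], [-5, 7]]  ->  [[-1159, 1667], [-851, 1224]]
... * rho(b^-1) = [[-2, 3], [-5, 7]]  ->  [[-6017, 8192], [-4418, 6015]]
... * rho(a) = [[3, 2], [-8, -5]]  ->  [[-83587, -52994], [-61374, -38911]]
... * rho(b^-1) = [[-2, 3], [-5, 7]]  ->  [[432144, -621719], [317303, -456499]]
... * rho(b^-1) = [[-2, 3], [-5, 7]]  ->  [[2244307, -3055601], [1647889, -2243584]]
... * rho(a^-1) = [[-5, -2], [8, 3]]  ->  [[-35666343, -13655417], [-26188117, -10026530]]
tr = -35666343 + -10026530 = -45692873

-45692873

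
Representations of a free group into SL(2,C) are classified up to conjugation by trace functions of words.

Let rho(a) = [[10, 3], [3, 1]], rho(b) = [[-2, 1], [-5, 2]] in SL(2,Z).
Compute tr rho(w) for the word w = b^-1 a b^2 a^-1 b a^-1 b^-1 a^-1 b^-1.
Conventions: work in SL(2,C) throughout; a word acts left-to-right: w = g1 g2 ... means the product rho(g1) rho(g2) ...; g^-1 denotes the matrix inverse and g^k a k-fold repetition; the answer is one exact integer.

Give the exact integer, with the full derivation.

-898

rho(b^-1) = [[2, -1], [5, -2]]
... * rho(a) = [[10, 3], [3, 1]]  ->  [[17, 5], [44, 13]]
... * rho(b) = [[-2, 1], [-5, 2]]  ->  [[-59, 27], [-153, 70]]
... * rho(b) = [[-2, 1], [-5, 2]]  ->  [[-17, -5], [-44, -13]]
... * rho(a^-1) = [[1, -3], [-3, 10]]  ->  [[-2, 1], [-5, 2]]
... * rho(b) = [[-2, 1], [-5, 2]]  ->  [[-1, 0], [0, -1]]
... * rho(a^-1) = [[1, -3], [-3, 10]]  ->  [[-1, 3], [3, -10]]
... * rho(b^-1) = [[2, -1], [5, -2]]  ->  [[13, -5], [-44, 17]]
... * rho(a^-1) = [[1, -3], [-3, 10]]  ->  [[28, -89], [-95, 302]]
... * rho(b^-1) = [[2, -1], [5, -2]]  ->  [[-389, 150], [1320, -509]]
tr = -389 + -509 = -898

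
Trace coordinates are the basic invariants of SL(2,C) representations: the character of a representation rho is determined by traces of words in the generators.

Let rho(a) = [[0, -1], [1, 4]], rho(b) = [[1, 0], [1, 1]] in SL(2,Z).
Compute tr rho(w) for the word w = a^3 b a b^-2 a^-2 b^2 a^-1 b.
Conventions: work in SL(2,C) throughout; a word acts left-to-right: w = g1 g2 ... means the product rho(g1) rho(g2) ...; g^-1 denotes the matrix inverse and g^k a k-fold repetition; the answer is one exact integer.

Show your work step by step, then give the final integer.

rho(a) = [[0, -1], [1, 4]]
... * rho(a) = [[0, -1], [1, 4]]  ->  [[-1, -4], [4, 15]]
... * rho(a) = [[0, -1], [1, 4]]  ->  [[-4, -15], [15, 56]]
... * rho(b) = [[1, 0], [1, 1]]  ->  [[-19, -15], [71, 56]]
... * rho(a) = [[0, -1], [1, 4]]  ->  [[-15, -41], [56, 153]]
... * rho(b^-1) = [[1, 0], [-1, 1]]  ->  [[26, -41], [-97, 153]]
... * rho(b^-1) = [[1, 0], [-1, 1]]  ->  [[67, -41], [-250, 153]]
... * rho(a^-1) = [[4, 1], [-1, 0]]  ->  [[309, 67], [-1153, -250]]
... * rho(a^-1) = [[4, 1], [-1, 0]]  ->  [[1169, 309], [-4362, -1153]]
... * rho(b) = [[1, 0], [1, 1]]  ->  [[1478, 309], [-5515, -1153]]
... * rho(b) = [[1, 0], [1, 1]]  ->  [[1787, 309], [-6668, -1153]]
... * rho(a^-1) = [[4, 1], [-1, 0]]  ->  [[6839, 1787], [-25519, -6668]]
... * rho(b) = [[1, 0], [1, 1]]  ->  [[8626, 1787], [-32187, -6668]]
tr = 8626 + -6668 = 1958

1958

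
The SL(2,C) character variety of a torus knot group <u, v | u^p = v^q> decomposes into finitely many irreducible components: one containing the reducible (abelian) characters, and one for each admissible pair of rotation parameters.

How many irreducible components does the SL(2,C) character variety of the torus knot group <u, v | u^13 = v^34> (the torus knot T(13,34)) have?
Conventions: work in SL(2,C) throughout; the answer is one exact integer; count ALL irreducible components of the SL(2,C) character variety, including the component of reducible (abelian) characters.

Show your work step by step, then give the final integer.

199

In the torus knot group T(13,34), u^13 = v^34 is central, so an irreducible representation sends it to +I or -I (Schur).
On an irreducible component, tr(u) is locked at 2*cos(pi*alpha/13) for some alpha in 1..12, and tr(v) at 2*cos(pi*beta/34) for some beta in 1..33.
Consistency of u^13 = (-1)^alpha I with v^34 = (-1)^beta I forces alpha = beta (mod 2).
Enumerate parity-matched pairs: 6*17 odd-odd plus 6*16 even-even gives 198.
components with irreducible characters: 198; plus the single component of reducible (abelian) characters: total 199.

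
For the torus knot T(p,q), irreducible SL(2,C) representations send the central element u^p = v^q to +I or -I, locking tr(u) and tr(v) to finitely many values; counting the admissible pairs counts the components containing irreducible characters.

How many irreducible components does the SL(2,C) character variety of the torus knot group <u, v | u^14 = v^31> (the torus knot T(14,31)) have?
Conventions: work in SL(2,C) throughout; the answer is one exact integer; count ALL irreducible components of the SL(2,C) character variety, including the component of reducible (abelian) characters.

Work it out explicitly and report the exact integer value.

In the torus knot group T(14,31), u^14 = v^31 is central, so an irreducible representation sends it to +I or -I (Schur).
So on each irreducible component the traces are pinned: tr(u) = 2*cos(pi*alpha/14) with 1 <= alpha <= 13, tr(v) = 2*cos(pi*beta/31) with 1 <= beta <= 30.
The two central values (-1)^alpha I and (-1)^beta I must be the same matrix, so alpha and beta share a parity.
Counting: 7 odd alphas x 15 odd betas + 6 even alphas x 15 even betas = 105 + 90 = 195.
Total: 195 irreducible-character components + 1 reducible (abelian) component = 196.

196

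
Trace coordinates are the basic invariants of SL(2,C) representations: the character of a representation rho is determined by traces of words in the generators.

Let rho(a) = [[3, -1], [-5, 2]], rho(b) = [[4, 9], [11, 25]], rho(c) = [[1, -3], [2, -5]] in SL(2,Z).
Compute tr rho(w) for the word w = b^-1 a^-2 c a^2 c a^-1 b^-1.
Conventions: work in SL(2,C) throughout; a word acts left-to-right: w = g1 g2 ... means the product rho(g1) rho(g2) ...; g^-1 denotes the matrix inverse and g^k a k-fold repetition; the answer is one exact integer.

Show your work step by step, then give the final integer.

23902

rho(b^-1) = [[25, -9], [-11, 4]]
... * rho(a^-1) = [[2, 1], [5, 3]]  ->  [[5, -2], [-2, 1]]
... * rho(a^-1) = [[2, 1], [5, 3]]  ->  [[0, -1], [1, 1]]
... * rho(c) = [[1, -3], [2, -5]]  ->  [[-2, 5], [3, -8]]
... * rho(a) = [[3, -1], [-5, 2]]  ->  [[-31, 12], [49, -19]]
... * rho(a) = [[3, -1], [-5, 2]]  ->  [[-153, 55], [242, -87]]
... * rho(c) = [[1, -3], [2, -5]]  ->  [[-43, 184], [68, -291]]
... * rho(a^-1) = [[2, 1], [5, 3]]  ->  [[834, 509], [-1319, -805]]
... * rho(b^-1) = [[25, -9], [-11, 4]]  ->  [[15251, -5470], [-24120, 8651]]
tr = 15251 + 8651 = 23902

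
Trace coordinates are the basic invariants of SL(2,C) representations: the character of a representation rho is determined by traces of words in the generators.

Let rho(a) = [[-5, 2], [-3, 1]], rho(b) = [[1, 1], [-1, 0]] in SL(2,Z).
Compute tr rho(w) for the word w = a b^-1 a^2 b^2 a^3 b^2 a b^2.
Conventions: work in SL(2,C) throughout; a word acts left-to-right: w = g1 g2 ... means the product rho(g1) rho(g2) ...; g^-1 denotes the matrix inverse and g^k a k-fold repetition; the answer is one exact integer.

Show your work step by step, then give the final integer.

80004

rho(a) = [[-5, 2], [-3, 1]]
... * rho(b^-1) = [[0, -1], [1, 1]]  ->  [[2, 7], [1, 4]]
... * rho(a) = [[-5, 2], [-3, 1]]  ->  [[-31, 11], [-17, 6]]
... * rho(a) = [[-5, 2], [-3, 1]]  ->  [[122, -51], [67, -28]]
... * rho(b) = [[1, 1], [-1, 0]]  ->  [[173, 122], [95, 67]]
... * rho(b) = [[1, 1], [-1, 0]]  ->  [[51, 173], [28, 95]]
... * rho(a) = [[-5, 2], [-3, 1]]  ->  [[-774, 275], [-425, 151]]
... * rho(a) = [[-5, 2], [-3, 1]]  ->  [[3045, -1273], [1672, -699]]
... * rho(a) = [[-5, 2], [-3, 1]]  ->  [[-11406, 4817], [-6263, 2645]]
... * rho(b) = [[1, 1], [-1, 0]]  ->  [[-16223, -11406], [-8908, -6263]]
... * rho(b) = [[1, 1], [-1, 0]]  ->  [[-4817, -16223], [-2645, -8908]]
... * rho(a) = [[-5, 2], [-3, 1]]  ->  [[72754, -25857], [39949, -14198]]
... * rho(b) = [[1, 1], [-1, 0]]  ->  [[98611, 72754], [54147, 39949]]
... * rho(b) = [[1, 1], [-1, 0]]  ->  [[25857, 98611], [14198, 54147]]
tr = 25857 + 54147 = 80004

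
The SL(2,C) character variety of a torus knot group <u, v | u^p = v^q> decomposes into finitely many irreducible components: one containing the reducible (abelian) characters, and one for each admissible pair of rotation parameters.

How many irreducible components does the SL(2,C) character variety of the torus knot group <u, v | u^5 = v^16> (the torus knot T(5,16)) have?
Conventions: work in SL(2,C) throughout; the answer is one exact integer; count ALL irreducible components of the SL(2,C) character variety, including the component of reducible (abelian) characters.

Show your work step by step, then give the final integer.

31

Gamma = < u, v | u^5 = v^16 > (torus knot T(5,16)); the central element u^5 = v^16 acts as +I or -I in any irreducible SL(2,C) representation.
On an irreducible component, tr(u) is locked at 2*cos(pi*alpha/5) for some alpha in 1..4, and tr(v) at 2*cos(pi*beta/16) for some beta in 1..15.
The two central values (-1)^alpha I and (-1)^beta I must be the same matrix, so alpha and beta share a parity.
Enumerate parity-matched pairs: 2*8 odd-odd plus 2*7 even-even gives 30.
That is 30 components of irreducible characters, and with the reducible (abelian) component the total is 31.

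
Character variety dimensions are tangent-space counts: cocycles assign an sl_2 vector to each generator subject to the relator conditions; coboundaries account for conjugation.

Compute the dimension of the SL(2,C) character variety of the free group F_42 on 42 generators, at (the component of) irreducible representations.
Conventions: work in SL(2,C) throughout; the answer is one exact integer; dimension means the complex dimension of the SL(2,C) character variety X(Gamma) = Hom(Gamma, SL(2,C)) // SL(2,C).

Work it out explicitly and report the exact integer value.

123

Here Gamma is free of rank 42 — no relator constrains a cocycle.
A cocycle picks one sl_2 vector per generator freely, giving dim Z^1 = 3*42 = 126.
dim B^1 = 3: the coboundary map is injective because an irreducible image has centralizer 0 in sl_2.
Therefore dim X = 126 - 3 = 123.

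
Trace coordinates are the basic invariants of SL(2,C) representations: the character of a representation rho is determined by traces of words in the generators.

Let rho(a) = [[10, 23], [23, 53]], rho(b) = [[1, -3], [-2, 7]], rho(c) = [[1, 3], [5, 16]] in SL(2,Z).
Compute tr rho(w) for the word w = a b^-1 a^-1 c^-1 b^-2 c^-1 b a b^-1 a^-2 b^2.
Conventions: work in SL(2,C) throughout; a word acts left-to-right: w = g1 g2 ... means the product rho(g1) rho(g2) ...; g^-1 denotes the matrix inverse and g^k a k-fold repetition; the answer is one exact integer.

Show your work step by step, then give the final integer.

16378684002343976

rho(a) = [[10, 23], [23, 53]]
... * rho(b^-1) = [[7, 3], [2, 1]]  ->  [[116, 53], [267, 122]]
... * rho(a^-1) = [[53, -23], [-23, 10]]  ->  [[4929, -2138], [11345, -4921]]
... * rho(c^-1) = [[16, -3], [-5, 1]]  ->  [[89554, -16925], [206125, -38956]]
... * rho(b^-1) = [[7, 3], [2, 1]]  ->  [[593028, 251737], [1364963, 579419]]
... * rho(b^-1) = [[7, 3], [2, 1]]  ->  [[4654670, 2030821], [10713579, 4674308]]
... * rho(c^-1) = [[16, -3], [-5, 1]]  ->  [[64320615, -11933189], [148045724, -27466429]]
... * rho(b) = [[1, -3], [-2, 7]]  ->  [[88186993, -276494168], [202978582, -636402175]]
... * rho(a) = [[10, 23], [23, 53]]  ->  [[-5477495934, -12625890065], [-12607464205, -29060807889]]
... * rho(b^-1) = [[7, 3], [2, 1]]  ->  [[-63594251668, -29058377867], [-146373865213, -66883200504]]
... * rho(a^-1) = [[53, -23], [-23, 10]]  ->  [[-2702152647463, 1172084009694], [-6219501244697, 2697766894859]]
... * rho(a^-1) = [[53, -23], [-23, 10]]  ->  [[-170172022538501, 73870350988589], [-391682204550698, 170026197576621]]
... * rho(b) = [[1, -3], [-2, 7]]  ->  [[-317912724515679, 1027608524535626], [-731734599703940, 2365229996688441]]
... * rho(b) = [[1, -3], [-2, 7]]  ->  [[-2373129773586931, 8146997845296419], [-5462194593080822, 18751813775930907]]
tr = -2373129773586931 + 18751813775930907 = 16378684002343976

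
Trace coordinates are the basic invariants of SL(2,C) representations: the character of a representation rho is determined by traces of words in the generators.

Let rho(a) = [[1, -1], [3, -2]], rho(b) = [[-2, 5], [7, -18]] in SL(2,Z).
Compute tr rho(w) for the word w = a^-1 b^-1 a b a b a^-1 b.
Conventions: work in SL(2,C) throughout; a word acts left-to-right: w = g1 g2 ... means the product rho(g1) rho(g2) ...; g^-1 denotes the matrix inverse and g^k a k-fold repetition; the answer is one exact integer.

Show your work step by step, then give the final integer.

-1220206

rho(a^-1) = [[-2, 1], [-3, 1]]
... * rho(b^-1) = [[-18, -5], [-7, -2]]  ->  [[29, 8], [47, 13]]
... * rho(a) = [[1, -1], [3, -2]]  ->  [[53, -45], [86, -73]]
... * rho(b) = [[-2, 5], [7, -18]]  ->  [[-421, 1075], [-683, 1744]]
... * rho(a) = [[1, -1], [3, -2]]  ->  [[2804, -1729], [4549, -2805]]
... * rho(b) = [[-2, 5], [7, -18]]  ->  [[-17711, 45142], [-28733, 73235]]
... * rho(a^-1) = [[-2, 1], [-3, 1]]  ->  [[-100004, 27431], [-162239, 44502]]
... * rho(b) = [[-2, 5], [7, -18]]  ->  [[392025, -993778], [635992, -1612231]]
tr = 392025 + -1612231 = -1220206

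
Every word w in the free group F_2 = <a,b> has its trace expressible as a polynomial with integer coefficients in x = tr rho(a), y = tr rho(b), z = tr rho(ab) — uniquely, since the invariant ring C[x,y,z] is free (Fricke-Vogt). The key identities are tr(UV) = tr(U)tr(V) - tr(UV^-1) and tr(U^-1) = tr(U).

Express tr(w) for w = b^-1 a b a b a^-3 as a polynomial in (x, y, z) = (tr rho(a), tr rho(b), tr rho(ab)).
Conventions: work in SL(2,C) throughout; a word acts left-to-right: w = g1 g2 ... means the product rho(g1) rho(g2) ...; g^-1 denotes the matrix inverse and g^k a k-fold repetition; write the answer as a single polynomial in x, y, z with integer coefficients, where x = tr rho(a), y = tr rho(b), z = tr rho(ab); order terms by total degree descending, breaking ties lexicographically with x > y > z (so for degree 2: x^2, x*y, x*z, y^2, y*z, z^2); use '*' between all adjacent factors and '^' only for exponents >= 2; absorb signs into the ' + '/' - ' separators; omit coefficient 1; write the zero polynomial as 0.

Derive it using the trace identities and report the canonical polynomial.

-x^3*y*z^2 + x^4*z + x^2*y^2*z + x^2*z^3 + x*y*z^2 - 5*x^2*z - y^2*z - z^3 + x*y + 3*z

tr(b a b) = tr(b) tr(a b) - tr(a)  (reduce the b square) = y*z - x
tr(b a b a) = tr(a b) tr(a b) - tr(1)  (split on a) = z^2 - 2
tr(b a b a^-1) = tr(b a b) tr(a) - tr(b a b a)  (eliminate a^-1) = x*y*z - x^2 - z^2 + 2
and tr(a b a) = tr(a) tr(b a) - tr(b)  (reduce the a square) = x*z - y
next, tr(b a b a b) = tr(b) tr(a b a b) - tr(a b a)  (reduce the b square) = y*z^2 - x*z - y
next, tr(b a b a b a) = tr(a b a b) tr(a b) - tr(b a)  (split on a) = z^3 - 3*z
and tr(a^-1 b a b a b) = tr(b a b a b) tr(a) - tr(b a b a b a)  (eliminate a^-1) = x*y*z^2 - x^2*z - z^3 - x*y + 3*z
next, tr(a b a b a^-2 b) = tr(a^-1 b a b a b) tr(a) - tr(a^-1 b a b a b a)  (eliminate a^-1) = x^2*y*z^2 - x^3*z - x*z^3 - x^2*y - y*z^2 + 4*x*z + y
tr(a^-2 b^-1 a b a b) = tr(a b a b a^-2) tr(b) - tr(a b a b a^-2 b)  (eliminate b^-1) = -x^2*y*z^2 + x^3*z + x*y^2*z + x*z^3 - 4*x*z + y
tr(a b a b a) = tr(a) tr(b a b a) - tr(b a b)  (reduce the a square) = x*z^2 - y*z - x
next, tr(b^-1 a b a b a) = tr(a b a b a) tr(b) - tr(a b a b a b)  (eliminate b^-1) = x*y*z^2 - y^2*z - z^3 - x*y + 3*z
tr(a^-1 b^-1 a b a b) = tr(b^-1 a b a b) tr(a) - tr(b^-1 a b a b a)  (eliminate a^-1) = -x*y*z^2 + x^2*z + y^2*z + z^3 - 3*z
and tr(b^-1 a b a b a^-3) = tr(a^-2 b^-1 a b a b) tr(a) - tr(a^-2 b^-1 a b a b a)  (eliminate a^-1) = -x^3*y*z^2 + x^4*z + x^2*y^2*z + x^2*z^3 + x*y*z^2 - 5*x^2*z - y^2*z - z^3 + x*y + 3*z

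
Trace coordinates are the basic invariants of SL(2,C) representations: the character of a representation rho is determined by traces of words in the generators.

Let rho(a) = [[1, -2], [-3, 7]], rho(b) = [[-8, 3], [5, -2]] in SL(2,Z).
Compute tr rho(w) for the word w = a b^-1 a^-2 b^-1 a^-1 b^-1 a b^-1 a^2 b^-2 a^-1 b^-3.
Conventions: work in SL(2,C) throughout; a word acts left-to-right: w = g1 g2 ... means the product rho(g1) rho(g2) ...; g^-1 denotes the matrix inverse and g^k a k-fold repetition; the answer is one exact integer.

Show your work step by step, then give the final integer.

-224091792159360

rho(a) = [[1, -2], [-3, 7]]
... * rho(b^-1) = [[-2, -3], [-5, -8]]  ->  [[8, 13], [-29, -47]]
... * rho(a^-1) = [[7, 2], [3, 1]]  ->  [[95, 29], [-344, -105]]
... * rho(a^-1) = [[7, 2], [3, 1]]  ->  [[752, 219], [-2723, -793]]
... * rho(b^-1) = [[-2, -3], [-5, -8]]  ->  [[-2599, -4008], [9411, 14513]]
... * rho(a^-1) = [[7, 2], [3, 1]]  ->  [[-30217, -9206], [109416, 33335]]
... * rho(b^-1) = [[-2, -3], [-5, -8]]  ->  [[106464, 164299], [-385507, -594928]]
... * rho(a) = [[1, -2], [-3, 7]]  ->  [[-386433, 937165], [1399277, -3393482]]
... * rho(b^-1) = [[-2, -3], [-5, -8]]  ->  [[-3912959, -6338021], [14168856, 22950025]]
... * rho(a) = [[1, -2], [-3, 7]]  ->  [[15101104, -36540229], [-54681219, 132312463]]
... * rho(a) = [[1, -2], [-3, 7]]  ->  [[124721791, -285983811], [-451618608, 1035549679]]
... * rho(b^-1) = [[-2, -3], [-5, -8]]  ->  [[1180475473, 1913705115], [-4274511179, -6929541608]]
... * rho(b^-1) = [[-2, -3], [-5, -8]]  ->  [[-11929476521, -18851067339], [43196730398, 68259866401]]
... * rho(a^-1) = [[7, 2], [3, 1]]  ->  [[-140059537664, -42710020381], [507156711989, 154653327197]]
... * rho(b^-1) = [[-2, -3], [-5, -8]]  ->  [[493669177233, 761858776040], [-1787580059963, -2758696753543]]
... * rho(b^-1) = [[-2, -3], [-5, -8]]  ->  [[-4796632234666, -7575877740019], [17368643887641, 27432314208233]]
... * rho(b^-1) = [[-2, -3], [-5, -8]]  ->  [[47472653169427, 74996918624150], [-171898858816447, -271564445328787]]
tr = 47472653169427 + -271564445328787 = -224091792159360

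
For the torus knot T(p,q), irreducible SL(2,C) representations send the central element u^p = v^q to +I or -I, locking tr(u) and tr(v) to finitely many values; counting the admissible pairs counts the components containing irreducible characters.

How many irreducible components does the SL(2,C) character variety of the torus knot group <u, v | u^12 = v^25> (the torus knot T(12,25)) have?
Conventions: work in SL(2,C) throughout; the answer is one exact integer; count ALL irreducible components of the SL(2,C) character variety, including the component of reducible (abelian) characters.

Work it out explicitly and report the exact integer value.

133

For T(12,25): irreducibility forces the central element u^12 = v^25 to one of +I, -I.
On an irreducible component, tr(u) is locked at 2*cos(pi*alpha/12) for some alpha in 1..11, and tr(v) at 2*cos(pi*beta/25) for some beta in 1..24.
u^12 = (-1)^alpha I and v^25 = (-1)^beta I must agree, so alpha and beta have equal parity.
Enumerate parity-matched pairs: 6*12 odd-odd plus 5*12 even-even gives 132.
components with irreducible characters: 132; plus the single component of reducible (abelian) characters: total 133.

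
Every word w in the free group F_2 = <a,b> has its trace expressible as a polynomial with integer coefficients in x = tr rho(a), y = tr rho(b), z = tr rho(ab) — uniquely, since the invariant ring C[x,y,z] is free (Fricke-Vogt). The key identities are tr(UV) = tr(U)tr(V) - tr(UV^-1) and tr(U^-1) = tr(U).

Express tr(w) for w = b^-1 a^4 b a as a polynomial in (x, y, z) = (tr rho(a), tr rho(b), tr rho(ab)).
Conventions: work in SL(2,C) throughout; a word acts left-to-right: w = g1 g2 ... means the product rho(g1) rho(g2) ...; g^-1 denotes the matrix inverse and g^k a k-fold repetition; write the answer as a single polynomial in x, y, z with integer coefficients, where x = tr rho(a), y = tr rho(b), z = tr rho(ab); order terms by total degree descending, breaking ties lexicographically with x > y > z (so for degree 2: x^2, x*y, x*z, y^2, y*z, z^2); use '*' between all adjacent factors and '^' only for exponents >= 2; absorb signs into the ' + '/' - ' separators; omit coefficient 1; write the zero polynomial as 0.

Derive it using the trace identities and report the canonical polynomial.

x^4*y*z - x^3*y^2 - x^3*z^2 - 2*x^2*y*z + x^3 + 2*x*y^2 + 2*x*z^2 - 3*x

trace(a b a) = trace(a) trace(b a) - trace(b) = x*z - y
trace(a^2 b a) = trace(a) trace(a b a) - trace(a b) = x^2*z - x*y - z
trace(a^3 b a) = trace(a) trace(a^2 b a) - trace(a^2 b) = x^3*z - x^2*y - 2*x*z + y
trace(a^4 b a) = trace(a) trace(a^3 b a) - trace(a^3 b) = x^4*z - x^3*y - 3*x^2*z + 2*x*y + z
trace(b a b a) = trace(a b) trace(a b) - trace(1) = z^2 - 2
trace(b a b) = trace(b) trace(a b) - trace(a) = y*z - x
trace(b a b a^2) = trace(a) trace(b a b a) - trace(b a b) = x*z^2 - y*z - x
trace(a b a b a^2) = trace(a) trace(b a b a^2) - trace(b a b a) = x^2*z^2 - x*y*z - x^2 - z^2 + 2
trace(a^4 b a b) = trace(a) trace(a b a b a^2) - trace(a b a b a) = x^3*z^2 - x^2*y*z - x^3 - 2*x*z^2 + y*z + 3*x
trace(b^-1 a^4 b a) = trace(a^4 b a) trace(b) - trace(a^4 b a b) = x^4*y*z - x^3*y^2 - x^3*z^2 - 2*x^2*y*z + x^3 + 2*x*y^2 + 2*x*z^2 - 3*x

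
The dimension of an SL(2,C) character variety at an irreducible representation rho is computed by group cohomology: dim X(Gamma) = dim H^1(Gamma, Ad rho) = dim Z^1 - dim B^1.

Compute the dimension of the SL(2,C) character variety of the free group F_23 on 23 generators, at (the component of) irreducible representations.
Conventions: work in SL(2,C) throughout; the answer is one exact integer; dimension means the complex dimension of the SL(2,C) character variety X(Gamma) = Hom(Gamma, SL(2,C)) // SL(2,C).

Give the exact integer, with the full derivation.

66

Here Gamma is free of rank 23 — no relator constrains a cocycle.
A cocycle picks one sl_2 vector per generator freely, giving dim Z^1 = 3*23 = 69.
At an irreducible rho the centralizer of the image in sl_2 is 0, so the coboundary map sl_2 -> Z^1 is injective: dim B^1 = 3.
Therefore dim X = 69 - 3 = 66.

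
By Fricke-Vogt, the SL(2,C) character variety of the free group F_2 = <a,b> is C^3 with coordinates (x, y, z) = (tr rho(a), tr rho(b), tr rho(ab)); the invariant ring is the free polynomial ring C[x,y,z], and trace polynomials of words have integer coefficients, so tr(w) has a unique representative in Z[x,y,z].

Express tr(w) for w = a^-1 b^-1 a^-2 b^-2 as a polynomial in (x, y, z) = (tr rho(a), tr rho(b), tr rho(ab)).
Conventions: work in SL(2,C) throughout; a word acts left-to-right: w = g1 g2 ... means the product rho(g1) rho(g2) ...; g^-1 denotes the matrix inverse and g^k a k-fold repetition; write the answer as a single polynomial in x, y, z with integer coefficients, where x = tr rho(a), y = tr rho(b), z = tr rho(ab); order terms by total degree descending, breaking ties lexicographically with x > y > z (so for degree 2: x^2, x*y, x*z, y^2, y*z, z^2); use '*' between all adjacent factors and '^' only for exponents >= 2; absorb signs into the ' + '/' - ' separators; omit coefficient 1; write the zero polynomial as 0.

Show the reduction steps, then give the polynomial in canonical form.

reduce: tr(a^-1) = tr(a) = x
tr(a^-2) = tr(a^-1) * tr(a) - tr(1) = x^2 - 2
tr(b a^-1) = tr(b) * tr(a) - tr(b a) = x*y - z
reduce: tr(a^-2 b) = tr(b a^-1) * tr(a) - tr(b) = x^2*y - x*z - y
tr(b^-1 a^-2) = tr(a^-2) * tr(b) - tr(a^-2 b) = x*z - y
so tr(a^-1 b^-2 a^-1) = tr(b^-1 a^-2) * tr(b) - tr(b^-1 a^-2 b) = x*y*z - x^2 - y^2 + 2
reduce: tr(b^2) = tr(b) * tr(b) - tr(1) = y^2 - 2
reduce: tr(b^2 a) = tr(b) * tr(a b) - tr(a) = y*z - x
tr(b a^-1 b) = tr(b^2) * tr(a) - tr(b^2 a) = x*y^2 - y*z - x
tr(b a b a) = tr(a b) * tr(a b) - tr(1) = z^2 - 2
tr(b a^-1 b a) = tr(b a b) * tr(a) - tr(b a b a) = x*y*z - x^2 - z^2 + 2
so tr(a^-1 b a^-1 b) = tr(b a^-1 b) * tr(a) - tr(b a^-1 b a) = x^2*y^2 - 2*x*y*z + z^2 - 2
reduce: tr(b^-1 a^-1 b a^-1) = tr(a^-1 b a^-1) * tr(b) - tr(a^-1 b a^-1 b) = x*y*z - y^2 - z^2 + 2
tr(a^-1 b^-2 a^-1 b) = tr(b^-1 a^-1 b a^-1) * tr(b) - tr(b^-1 a^-1 b a^-1 b) = x*y^2*z - x^2*y - y^3 - y*z^2 + x*z + 3*y
reduce: tr(b^-2 a^-1 b^-1 a^-1) = tr(a^-1 b^-2 a^-1) * tr(b) - tr(a^-1 b^-2 a^-1 b) = y*z^2 - x*z - y
tr(b^-2 a^-1 b^-1) = tr(b^-2 a^-1) * tr(b) - tr(b^-2 a^-1 b) = y^2*z - x*y - z
so tr(a^-1 b^-1 a^-2 b^-2) = tr(b^-2 a^-1 b^-1 a^-1) * tr(a) - tr(b^-2 a^-1 b^-1) = x*y*z^2 - x^2*z - y^2*z + z

x*y*z^2 - x^2*z - y^2*z + z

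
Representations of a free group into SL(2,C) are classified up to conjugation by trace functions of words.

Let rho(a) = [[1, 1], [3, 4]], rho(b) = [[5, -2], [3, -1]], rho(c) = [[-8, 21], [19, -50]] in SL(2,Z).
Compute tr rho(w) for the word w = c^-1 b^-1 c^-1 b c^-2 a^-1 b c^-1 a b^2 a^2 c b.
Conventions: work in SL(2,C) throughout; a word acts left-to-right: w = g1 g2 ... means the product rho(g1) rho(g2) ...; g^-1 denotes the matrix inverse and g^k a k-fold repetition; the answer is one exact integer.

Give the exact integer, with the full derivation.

rho(c^-1) = [[-50, -21], [-19, -8]]
... * rho(b^-1) = [[-1, 2], [-3, 5]]  ->  [[113, -205], [43, -78]]
... * rho(c^-1) = [[-50, -21], [-19, -8]]  ->  [[-1755, -733], [-668, -279]]
... * rho(b) = [[5, -2], [3, -1]]  ->  [[-10974, 4243], [-4177, 1615]]
... * rho(c^-1) = [[-50, -21], [-19, -8]]  ->  [[468083, 196510], [178165, 74797]]
... * rho(c^-1) = [[-50, -21], [-19, -8]]  ->  [[-27137840, -11401823], [-10329393, -4339841]]
... * rho(a^-1) = [[4, -1], [-3, 1]]  ->  [[-74345891, 15736017], [-28298049, 5989552]]
... * rho(b) = [[5, -2], [3, -1]]  ->  [[-324521404, 132955765], [-123521589, 50606546]]
... * rho(c^-1) = [[-50, -21], [-19, -8]]  ->  [[13699910665, 5751303364], [5214555076, 2189101001]]
... * rho(a) = [[1, 1], [3, 4]]  ->  [[30953820757, 36705124121], [11781858079, 13970959080]]
... * rho(b) = [[5, -2], [3, -1]]  ->  [[264884476148, -98612765635], [100822167635, -37534675238]]
... * rho(b) = [[5, -2], [3, -1]]  ->  [[1028584083835, -431156186661], [391506812461, -164109660032]]
... * rho(a) = [[1, 1], [3, 4]]  ->  [[-264884476148, -696040662809], [-100822167635, -264931827667]]
... * rho(a) = [[1, 1], [3, 4]]  ->  [[-2353006464575, -3049047127384], [-895617650636, -1160549478303]]
... * rho(c) = [[-8, 21], [19, -50]]  ->  [[-39107843703696, 103039220613125], [-14885498882669, 39219503251794]]
... * rho(b) = [[5, -2], [3, -1]]  ->  [[113578443320895, -24823533205733], [43231015342037, -9448505486456]]
tr = 113578443320895 + -9448505486456 = 104129937834439

104129937834439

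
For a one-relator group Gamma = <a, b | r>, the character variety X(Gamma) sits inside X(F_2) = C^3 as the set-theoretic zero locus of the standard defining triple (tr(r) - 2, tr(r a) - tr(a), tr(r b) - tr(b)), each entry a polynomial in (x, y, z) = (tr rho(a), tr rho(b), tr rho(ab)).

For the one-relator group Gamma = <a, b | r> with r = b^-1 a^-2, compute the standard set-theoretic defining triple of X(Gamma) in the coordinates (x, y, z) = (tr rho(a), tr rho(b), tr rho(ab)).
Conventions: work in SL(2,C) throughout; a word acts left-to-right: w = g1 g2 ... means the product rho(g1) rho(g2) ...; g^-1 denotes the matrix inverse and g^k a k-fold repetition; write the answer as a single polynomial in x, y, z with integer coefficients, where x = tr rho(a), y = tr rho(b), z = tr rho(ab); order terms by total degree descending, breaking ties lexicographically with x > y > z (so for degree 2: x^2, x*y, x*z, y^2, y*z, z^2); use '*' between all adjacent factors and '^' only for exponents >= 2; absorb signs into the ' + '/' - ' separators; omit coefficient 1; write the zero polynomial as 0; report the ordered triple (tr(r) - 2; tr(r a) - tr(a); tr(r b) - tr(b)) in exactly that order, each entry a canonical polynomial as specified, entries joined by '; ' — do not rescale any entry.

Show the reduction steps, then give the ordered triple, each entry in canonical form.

tr(b^-1) = tr(b) = y
tr(b^-1 a) = tr(a) tr(b) - tr(a b)   [inverse elimination on b] = x*y - z
tr(a^-1 b^-1) = tr(b^-1) tr(a) - tr(b^-1 a)   [inverse elimination on a] = z
tr(b^-1 a^-2) = tr(a^-1 b^-1) tr(a) - tr(a^-1 b^-1 a)   [inverse elimination on a] = x*z - y
tr(a^-2) = tr(a^-1) tr(a) - tr(1)  (eliminate a^-1) = x^2 - 2
assemble the triple (tr(r) - 2; tr(r a) - x; tr(r b) - y)

x*z - y - 2; -x + z; x^2 - y - 2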